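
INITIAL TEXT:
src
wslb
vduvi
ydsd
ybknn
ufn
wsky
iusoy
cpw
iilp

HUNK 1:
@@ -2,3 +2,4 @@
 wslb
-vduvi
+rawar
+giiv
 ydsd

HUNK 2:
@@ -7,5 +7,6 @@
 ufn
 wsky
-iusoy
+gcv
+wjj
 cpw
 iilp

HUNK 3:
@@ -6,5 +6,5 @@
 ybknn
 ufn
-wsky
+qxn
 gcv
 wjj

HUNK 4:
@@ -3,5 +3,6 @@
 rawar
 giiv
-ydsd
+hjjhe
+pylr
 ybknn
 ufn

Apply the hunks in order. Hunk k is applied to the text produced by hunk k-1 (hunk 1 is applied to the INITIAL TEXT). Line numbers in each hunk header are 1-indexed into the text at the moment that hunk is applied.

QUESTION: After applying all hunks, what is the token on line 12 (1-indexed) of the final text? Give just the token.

Hunk 1: at line 2 remove [vduvi] add [rawar,giiv] -> 11 lines: src wslb rawar giiv ydsd ybknn ufn wsky iusoy cpw iilp
Hunk 2: at line 7 remove [iusoy] add [gcv,wjj] -> 12 lines: src wslb rawar giiv ydsd ybknn ufn wsky gcv wjj cpw iilp
Hunk 3: at line 6 remove [wsky] add [qxn] -> 12 lines: src wslb rawar giiv ydsd ybknn ufn qxn gcv wjj cpw iilp
Hunk 4: at line 3 remove [ydsd] add [hjjhe,pylr] -> 13 lines: src wslb rawar giiv hjjhe pylr ybknn ufn qxn gcv wjj cpw iilp
Final line 12: cpw

Answer: cpw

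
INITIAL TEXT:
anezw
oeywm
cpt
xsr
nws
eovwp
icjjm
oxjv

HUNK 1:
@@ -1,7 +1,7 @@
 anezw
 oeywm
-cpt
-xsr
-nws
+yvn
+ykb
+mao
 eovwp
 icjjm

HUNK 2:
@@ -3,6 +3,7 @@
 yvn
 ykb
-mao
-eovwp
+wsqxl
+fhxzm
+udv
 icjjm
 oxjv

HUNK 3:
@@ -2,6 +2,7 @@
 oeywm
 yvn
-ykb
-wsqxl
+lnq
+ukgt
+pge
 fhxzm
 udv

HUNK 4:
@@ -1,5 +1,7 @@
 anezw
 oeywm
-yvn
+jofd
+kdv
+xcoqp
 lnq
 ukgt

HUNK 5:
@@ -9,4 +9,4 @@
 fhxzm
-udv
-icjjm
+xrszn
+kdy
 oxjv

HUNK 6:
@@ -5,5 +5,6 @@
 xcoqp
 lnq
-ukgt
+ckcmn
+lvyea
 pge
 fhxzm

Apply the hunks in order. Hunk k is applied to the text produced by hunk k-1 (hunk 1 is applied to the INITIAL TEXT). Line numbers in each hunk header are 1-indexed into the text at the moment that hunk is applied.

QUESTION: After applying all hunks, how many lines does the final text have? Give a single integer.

Hunk 1: at line 1 remove [cpt,xsr,nws] add [yvn,ykb,mao] -> 8 lines: anezw oeywm yvn ykb mao eovwp icjjm oxjv
Hunk 2: at line 3 remove [mao,eovwp] add [wsqxl,fhxzm,udv] -> 9 lines: anezw oeywm yvn ykb wsqxl fhxzm udv icjjm oxjv
Hunk 3: at line 2 remove [ykb,wsqxl] add [lnq,ukgt,pge] -> 10 lines: anezw oeywm yvn lnq ukgt pge fhxzm udv icjjm oxjv
Hunk 4: at line 1 remove [yvn] add [jofd,kdv,xcoqp] -> 12 lines: anezw oeywm jofd kdv xcoqp lnq ukgt pge fhxzm udv icjjm oxjv
Hunk 5: at line 9 remove [udv,icjjm] add [xrszn,kdy] -> 12 lines: anezw oeywm jofd kdv xcoqp lnq ukgt pge fhxzm xrszn kdy oxjv
Hunk 6: at line 5 remove [ukgt] add [ckcmn,lvyea] -> 13 lines: anezw oeywm jofd kdv xcoqp lnq ckcmn lvyea pge fhxzm xrszn kdy oxjv
Final line count: 13

Answer: 13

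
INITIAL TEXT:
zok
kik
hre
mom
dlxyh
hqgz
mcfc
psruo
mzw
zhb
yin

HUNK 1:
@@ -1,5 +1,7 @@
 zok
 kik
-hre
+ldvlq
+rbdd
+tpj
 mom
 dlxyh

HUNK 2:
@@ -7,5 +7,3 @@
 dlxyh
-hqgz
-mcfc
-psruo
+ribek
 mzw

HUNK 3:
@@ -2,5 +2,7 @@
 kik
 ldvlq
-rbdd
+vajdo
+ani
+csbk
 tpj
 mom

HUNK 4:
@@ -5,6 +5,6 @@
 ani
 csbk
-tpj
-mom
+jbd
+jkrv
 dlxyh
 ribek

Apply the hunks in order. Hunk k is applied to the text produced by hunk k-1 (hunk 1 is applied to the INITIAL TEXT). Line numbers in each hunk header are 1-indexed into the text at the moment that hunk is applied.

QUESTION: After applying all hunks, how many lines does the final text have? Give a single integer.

Answer: 13

Derivation:
Hunk 1: at line 1 remove [hre] add [ldvlq,rbdd,tpj] -> 13 lines: zok kik ldvlq rbdd tpj mom dlxyh hqgz mcfc psruo mzw zhb yin
Hunk 2: at line 7 remove [hqgz,mcfc,psruo] add [ribek] -> 11 lines: zok kik ldvlq rbdd tpj mom dlxyh ribek mzw zhb yin
Hunk 3: at line 2 remove [rbdd] add [vajdo,ani,csbk] -> 13 lines: zok kik ldvlq vajdo ani csbk tpj mom dlxyh ribek mzw zhb yin
Hunk 4: at line 5 remove [tpj,mom] add [jbd,jkrv] -> 13 lines: zok kik ldvlq vajdo ani csbk jbd jkrv dlxyh ribek mzw zhb yin
Final line count: 13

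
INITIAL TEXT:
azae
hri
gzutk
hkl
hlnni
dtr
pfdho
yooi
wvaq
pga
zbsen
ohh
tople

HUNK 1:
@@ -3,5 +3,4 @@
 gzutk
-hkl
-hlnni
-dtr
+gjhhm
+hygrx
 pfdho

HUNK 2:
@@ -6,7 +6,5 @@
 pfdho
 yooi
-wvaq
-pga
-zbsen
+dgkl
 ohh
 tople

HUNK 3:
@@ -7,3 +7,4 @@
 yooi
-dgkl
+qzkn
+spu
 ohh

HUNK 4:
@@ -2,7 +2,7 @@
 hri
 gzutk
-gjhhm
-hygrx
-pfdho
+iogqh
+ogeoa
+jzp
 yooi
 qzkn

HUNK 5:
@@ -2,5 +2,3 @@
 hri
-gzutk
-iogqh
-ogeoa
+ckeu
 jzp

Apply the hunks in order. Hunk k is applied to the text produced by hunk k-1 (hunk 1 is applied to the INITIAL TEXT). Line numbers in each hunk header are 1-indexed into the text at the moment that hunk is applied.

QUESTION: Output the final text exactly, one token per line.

Hunk 1: at line 3 remove [hkl,hlnni,dtr] add [gjhhm,hygrx] -> 12 lines: azae hri gzutk gjhhm hygrx pfdho yooi wvaq pga zbsen ohh tople
Hunk 2: at line 6 remove [wvaq,pga,zbsen] add [dgkl] -> 10 lines: azae hri gzutk gjhhm hygrx pfdho yooi dgkl ohh tople
Hunk 3: at line 7 remove [dgkl] add [qzkn,spu] -> 11 lines: azae hri gzutk gjhhm hygrx pfdho yooi qzkn spu ohh tople
Hunk 4: at line 2 remove [gjhhm,hygrx,pfdho] add [iogqh,ogeoa,jzp] -> 11 lines: azae hri gzutk iogqh ogeoa jzp yooi qzkn spu ohh tople
Hunk 5: at line 2 remove [gzutk,iogqh,ogeoa] add [ckeu] -> 9 lines: azae hri ckeu jzp yooi qzkn spu ohh tople

Answer: azae
hri
ckeu
jzp
yooi
qzkn
spu
ohh
tople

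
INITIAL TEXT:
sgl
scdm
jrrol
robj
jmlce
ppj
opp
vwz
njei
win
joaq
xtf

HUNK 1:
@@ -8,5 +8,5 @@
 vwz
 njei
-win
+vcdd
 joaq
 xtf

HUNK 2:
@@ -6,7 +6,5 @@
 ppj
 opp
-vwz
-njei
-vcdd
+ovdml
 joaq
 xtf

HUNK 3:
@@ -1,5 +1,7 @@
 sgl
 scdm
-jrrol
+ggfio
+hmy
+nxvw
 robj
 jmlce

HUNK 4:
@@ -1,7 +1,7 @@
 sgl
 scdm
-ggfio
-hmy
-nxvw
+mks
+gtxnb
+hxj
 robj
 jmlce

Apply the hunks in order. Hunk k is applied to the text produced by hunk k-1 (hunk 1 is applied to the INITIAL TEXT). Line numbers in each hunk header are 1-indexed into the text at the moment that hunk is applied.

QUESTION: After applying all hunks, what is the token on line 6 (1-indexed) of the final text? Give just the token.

Answer: robj

Derivation:
Hunk 1: at line 8 remove [win] add [vcdd] -> 12 lines: sgl scdm jrrol robj jmlce ppj opp vwz njei vcdd joaq xtf
Hunk 2: at line 6 remove [vwz,njei,vcdd] add [ovdml] -> 10 lines: sgl scdm jrrol robj jmlce ppj opp ovdml joaq xtf
Hunk 3: at line 1 remove [jrrol] add [ggfio,hmy,nxvw] -> 12 lines: sgl scdm ggfio hmy nxvw robj jmlce ppj opp ovdml joaq xtf
Hunk 4: at line 1 remove [ggfio,hmy,nxvw] add [mks,gtxnb,hxj] -> 12 lines: sgl scdm mks gtxnb hxj robj jmlce ppj opp ovdml joaq xtf
Final line 6: robj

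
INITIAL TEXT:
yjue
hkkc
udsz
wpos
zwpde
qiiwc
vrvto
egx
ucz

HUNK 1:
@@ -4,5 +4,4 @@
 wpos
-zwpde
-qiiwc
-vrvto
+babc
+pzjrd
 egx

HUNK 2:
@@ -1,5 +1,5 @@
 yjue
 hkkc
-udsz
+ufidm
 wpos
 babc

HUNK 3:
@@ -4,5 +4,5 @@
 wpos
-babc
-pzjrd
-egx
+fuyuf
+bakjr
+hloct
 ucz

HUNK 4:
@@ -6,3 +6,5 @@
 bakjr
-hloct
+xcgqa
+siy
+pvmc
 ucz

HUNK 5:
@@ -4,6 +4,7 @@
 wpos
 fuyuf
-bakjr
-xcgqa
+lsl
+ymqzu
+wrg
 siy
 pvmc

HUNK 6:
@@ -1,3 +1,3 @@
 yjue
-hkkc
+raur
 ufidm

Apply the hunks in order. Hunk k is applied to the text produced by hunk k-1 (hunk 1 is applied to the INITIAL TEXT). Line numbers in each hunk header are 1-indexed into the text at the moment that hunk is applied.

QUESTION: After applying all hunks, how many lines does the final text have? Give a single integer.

Hunk 1: at line 4 remove [zwpde,qiiwc,vrvto] add [babc,pzjrd] -> 8 lines: yjue hkkc udsz wpos babc pzjrd egx ucz
Hunk 2: at line 1 remove [udsz] add [ufidm] -> 8 lines: yjue hkkc ufidm wpos babc pzjrd egx ucz
Hunk 3: at line 4 remove [babc,pzjrd,egx] add [fuyuf,bakjr,hloct] -> 8 lines: yjue hkkc ufidm wpos fuyuf bakjr hloct ucz
Hunk 4: at line 6 remove [hloct] add [xcgqa,siy,pvmc] -> 10 lines: yjue hkkc ufidm wpos fuyuf bakjr xcgqa siy pvmc ucz
Hunk 5: at line 4 remove [bakjr,xcgqa] add [lsl,ymqzu,wrg] -> 11 lines: yjue hkkc ufidm wpos fuyuf lsl ymqzu wrg siy pvmc ucz
Hunk 6: at line 1 remove [hkkc] add [raur] -> 11 lines: yjue raur ufidm wpos fuyuf lsl ymqzu wrg siy pvmc ucz
Final line count: 11

Answer: 11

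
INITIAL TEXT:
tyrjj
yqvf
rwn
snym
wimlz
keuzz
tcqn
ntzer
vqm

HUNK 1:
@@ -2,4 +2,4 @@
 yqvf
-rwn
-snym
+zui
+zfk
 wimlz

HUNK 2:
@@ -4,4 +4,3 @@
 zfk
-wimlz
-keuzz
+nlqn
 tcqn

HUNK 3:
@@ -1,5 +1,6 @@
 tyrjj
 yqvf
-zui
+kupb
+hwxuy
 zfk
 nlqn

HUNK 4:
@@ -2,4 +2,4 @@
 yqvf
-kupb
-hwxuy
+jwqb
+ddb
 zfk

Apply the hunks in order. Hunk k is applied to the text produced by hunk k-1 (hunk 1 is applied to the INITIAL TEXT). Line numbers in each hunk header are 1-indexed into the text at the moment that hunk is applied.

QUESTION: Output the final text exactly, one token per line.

Answer: tyrjj
yqvf
jwqb
ddb
zfk
nlqn
tcqn
ntzer
vqm

Derivation:
Hunk 1: at line 2 remove [rwn,snym] add [zui,zfk] -> 9 lines: tyrjj yqvf zui zfk wimlz keuzz tcqn ntzer vqm
Hunk 2: at line 4 remove [wimlz,keuzz] add [nlqn] -> 8 lines: tyrjj yqvf zui zfk nlqn tcqn ntzer vqm
Hunk 3: at line 1 remove [zui] add [kupb,hwxuy] -> 9 lines: tyrjj yqvf kupb hwxuy zfk nlqn tcqn ntzer vqm
Hunk 4: at line 2 remove [kupb,hwxuy] add [jwqb,ddb] -> 9 lines: tyrjj yqvf jwqb ddb zfk nlqn tcqn ntzer vqm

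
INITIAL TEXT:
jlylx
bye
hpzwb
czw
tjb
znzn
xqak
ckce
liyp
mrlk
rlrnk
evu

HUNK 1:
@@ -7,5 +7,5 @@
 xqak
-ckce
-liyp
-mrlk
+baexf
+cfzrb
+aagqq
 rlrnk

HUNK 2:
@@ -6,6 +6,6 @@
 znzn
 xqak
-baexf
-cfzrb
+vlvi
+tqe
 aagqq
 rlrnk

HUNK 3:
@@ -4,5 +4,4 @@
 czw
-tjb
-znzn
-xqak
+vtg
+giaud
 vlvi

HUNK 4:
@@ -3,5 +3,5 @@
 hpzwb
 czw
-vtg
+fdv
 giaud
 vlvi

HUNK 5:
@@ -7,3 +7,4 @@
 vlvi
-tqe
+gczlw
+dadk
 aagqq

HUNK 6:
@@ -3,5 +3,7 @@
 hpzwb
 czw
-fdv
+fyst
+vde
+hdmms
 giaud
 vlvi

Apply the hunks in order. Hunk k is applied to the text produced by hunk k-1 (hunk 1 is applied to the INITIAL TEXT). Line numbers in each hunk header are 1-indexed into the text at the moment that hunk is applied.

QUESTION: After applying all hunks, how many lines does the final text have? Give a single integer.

Hunk 1: at line 7 remove [ckce,liyp,mrlk] add [baexf,cfzrb,aagqq] -> 12 lines: jlylx bye hpzwb czw tjb znzn xqak baexf cfzrb aagqq rlrnk evu
Hunk 2: at line 6 remove [baexf,cfzrb] add [vlvi,tqe] -> 12 lines: jlylx bye hpzwb czw tjb znzn xqak vlvi tqe aagqq rlrnk evu
Hunk 3: at line 4 remove [tjb,znzn,xqak] add [vtg,giaud] -> 11 lines: jlylx bye hpzwb czw vtg giaud vlvi tqe aagqq rlrnk evu
Hunk 4: at line 3 remove [vtg] add [fdv] -> 11 lines: jlylx bye hpzwb czw fdv giaud vlvi tqe aagqq rlrnk evu
Hunk 5: at line 7 remove [tqe] add [gczlw,dadk] -> 12 lines: jlylx bye hpzwb czw fdv giaud vlvi gczlw dadk aagqq rlrnk evu
Hunk 6: at line 3 remove [fdv] add [fyst,vde,hdmms] -> 14 lines: jlylx bye hpzwb czw fyst vde hdmms giaud vlvi gczlw dadk aagqq rlrnk evu
Final line count: 14

Answer: 14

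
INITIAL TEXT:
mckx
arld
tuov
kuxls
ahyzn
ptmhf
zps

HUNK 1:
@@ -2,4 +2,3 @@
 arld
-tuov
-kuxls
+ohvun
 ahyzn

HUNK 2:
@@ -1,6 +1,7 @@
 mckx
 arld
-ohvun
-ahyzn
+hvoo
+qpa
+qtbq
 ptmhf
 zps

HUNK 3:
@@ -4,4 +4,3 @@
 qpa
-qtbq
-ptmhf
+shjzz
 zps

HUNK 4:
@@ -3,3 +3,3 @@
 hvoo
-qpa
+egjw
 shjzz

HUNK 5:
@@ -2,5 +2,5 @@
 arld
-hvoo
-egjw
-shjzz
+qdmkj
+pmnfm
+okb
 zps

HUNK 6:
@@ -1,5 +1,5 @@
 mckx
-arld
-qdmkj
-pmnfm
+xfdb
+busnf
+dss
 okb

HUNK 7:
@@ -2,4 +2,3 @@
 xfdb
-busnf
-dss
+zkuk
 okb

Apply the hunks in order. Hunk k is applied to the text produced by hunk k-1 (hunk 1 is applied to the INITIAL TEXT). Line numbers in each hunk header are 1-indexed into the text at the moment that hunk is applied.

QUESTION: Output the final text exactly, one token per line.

Answer: mckx
xfdb
zkuk
okb
zps

Derivation:
Hunk 1: at line 2 remove [tuov,kuxls] add [ohvun] -> 6 lines: mckx arld ohvun ahyzn ptmhf zps
Hunk 2: at line 1 remove [ohvun,ahyzn] add [hvoo,qpa,qtbq] -> 7 lines: mckx arld hvoo qpa qtbq ptmhf zps
Hunk 3: at line 4 remove [qtbq,ptmhf] add [shjzz] -> 6 lines: mckx arld hvoo qpa shjzz zps
Hunk 4: at line 3 remove [qpa] add [egjw] -> 6 lines: mckx arld hvoo egjw shjzz zps
Hunk 5: at line 2 remove [hvoo,egjw,shjzz] add [qdmkj,pmnfm,okb] -> 6 lines: mckx arld qdmkj pmnfm okb zps
Hunk 6: at line 1 remove [arld,qdmkj,pmnfm] add [xfdb,busnf,dss] -> 6 lines: mckx xfdb busnf dss okb zps
Hunk 7: at line 2 remove [busnf,dss] add [zkuk] -> 5 lines: mckx xfdb zkuk okb zps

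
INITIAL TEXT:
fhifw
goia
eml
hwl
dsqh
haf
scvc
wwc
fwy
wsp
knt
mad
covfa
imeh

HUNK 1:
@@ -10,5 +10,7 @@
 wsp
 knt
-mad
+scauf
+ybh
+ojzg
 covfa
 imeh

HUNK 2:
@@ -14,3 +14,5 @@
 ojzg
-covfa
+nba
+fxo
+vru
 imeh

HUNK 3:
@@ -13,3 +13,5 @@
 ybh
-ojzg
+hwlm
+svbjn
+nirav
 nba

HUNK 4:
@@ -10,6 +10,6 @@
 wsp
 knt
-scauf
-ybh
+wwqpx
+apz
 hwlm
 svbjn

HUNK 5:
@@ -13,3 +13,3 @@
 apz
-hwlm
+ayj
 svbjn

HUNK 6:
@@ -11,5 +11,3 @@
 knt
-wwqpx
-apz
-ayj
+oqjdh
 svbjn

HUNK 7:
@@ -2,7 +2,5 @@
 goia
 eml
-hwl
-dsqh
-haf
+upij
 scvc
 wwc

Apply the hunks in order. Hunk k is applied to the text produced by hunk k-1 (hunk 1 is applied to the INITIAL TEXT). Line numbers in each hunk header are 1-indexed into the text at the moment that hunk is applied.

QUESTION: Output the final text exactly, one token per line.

Hunk 1: at line 10 remove [mad] add [scauf,ybh,ojzg] -> 16 lines: fhifw goia eml hwl dsqh haf scvc wwc fwy wsp knt scauf ybh ojzg covfa imeh
Hunk 2: at line 14 remove [covfa] add [nba,fxo,vru] -> 18 lines: fhifw goia eml hwl dsqh haf scvc wwc fwy wsp knt scauf ybh ojzg nba fxo vru imeh
Hunk 3: at line 13 remove [ojzg] add [hwlm,svbjn,nirav] -> 20 lines: fhifw goia eml hwl dsqh haf scvc wwc fwy wsp knt scauf ybh hwlm svbjn nirav nba fxo vru imeh
Hunk 4: at line 10 remove [scauf,ybh] add [wwqpx,apz] -> 20 lines: fhifw goia eml hwl dsqh haf scvc wwc fwy wsp knt wwqpx apz hwlm svbjn nirav nba fxo vru imeh
Hunk 5: at line 13 remove [hwlm] add [ayj] -> 20 lines: fhifw goia eml hwl dsqh haf scvc wwc fwy wsp knt wwqpx apz ayj svbjn nirav nba fxo vru imeh
Hunk 6: at line 11 remove [wwqpx,apz,ayj] add [oqjdh] -> 18 lines: fhifw goia eml hwl dsqh haf scvc wwc fwy wsp knt oqjdh svbjn nirav nba fxo vru imeh
Hunk 7: at line 2 remove [hwl,dsqh,haf] add [upij] -> 16 lines: fhifw goia eml upij scvc wwc fwy wsp knt oqjdh svbjn nirav nba fxo vru imeh

Answer: fhifw
goia
eml
upij
scvc
wwc
fwy
wsp
knt
oqjdh
svbjn
nirav
nba
fxo
vru
imeh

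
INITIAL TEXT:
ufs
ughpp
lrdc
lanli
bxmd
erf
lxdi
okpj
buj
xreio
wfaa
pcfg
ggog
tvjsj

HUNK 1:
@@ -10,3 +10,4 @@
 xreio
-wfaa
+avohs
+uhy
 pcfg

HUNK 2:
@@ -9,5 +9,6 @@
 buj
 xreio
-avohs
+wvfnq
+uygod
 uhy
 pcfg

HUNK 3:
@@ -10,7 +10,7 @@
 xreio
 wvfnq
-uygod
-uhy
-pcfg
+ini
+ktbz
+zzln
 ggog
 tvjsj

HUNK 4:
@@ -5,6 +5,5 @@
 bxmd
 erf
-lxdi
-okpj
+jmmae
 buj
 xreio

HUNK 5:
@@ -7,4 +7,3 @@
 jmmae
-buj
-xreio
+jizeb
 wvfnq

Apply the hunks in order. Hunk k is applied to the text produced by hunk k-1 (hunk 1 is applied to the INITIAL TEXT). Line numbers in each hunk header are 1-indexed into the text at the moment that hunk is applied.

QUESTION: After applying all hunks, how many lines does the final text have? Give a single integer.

Answer: 14

Derivation:
Hunk 1: at line 10 remove [wfaa] add [avohs,uhy] -> 15 lines: ufs ughpp lrdc lanli bxmd erf lxdi okpj buj xreio avohs uhy pcfg ggog tvjsj
Hunk 2: at line 9 remove [avohs] add [wvfnq,uygod] -> 16 lines: ufs ughpp lrdc lanli bxmd erf lxdi okpj buj xreio wvfnq uygod uhy pcfg ggog tvjsj
Hunk 3: at line 10 remove [uygod,uhy,pcfg] add [ini,ktbz,zzln] -> 16 lines: ufs ughpp lrdc lanli bxmd erf lxdi okpj buj xreio wvfnq ini ktbz zzln ggog tvjsj
Hunk 4: at line 5 remove [lxdi,okpj] add [jmmae] -> 15 lines: ufs ughpp lrdc lanli bxmd erf jmmae buj xreio wvfnq ini ktbz zzln ggog tvjsj
Hunk 5: at line 7 remove [buj,xreio] add [jizeb] -> 14 lines: ufs ughpp lrdc lanli bxmd erf jmmae jizeb wvfnq ini ktbz zzln ggog tvjsj
Final line count: 14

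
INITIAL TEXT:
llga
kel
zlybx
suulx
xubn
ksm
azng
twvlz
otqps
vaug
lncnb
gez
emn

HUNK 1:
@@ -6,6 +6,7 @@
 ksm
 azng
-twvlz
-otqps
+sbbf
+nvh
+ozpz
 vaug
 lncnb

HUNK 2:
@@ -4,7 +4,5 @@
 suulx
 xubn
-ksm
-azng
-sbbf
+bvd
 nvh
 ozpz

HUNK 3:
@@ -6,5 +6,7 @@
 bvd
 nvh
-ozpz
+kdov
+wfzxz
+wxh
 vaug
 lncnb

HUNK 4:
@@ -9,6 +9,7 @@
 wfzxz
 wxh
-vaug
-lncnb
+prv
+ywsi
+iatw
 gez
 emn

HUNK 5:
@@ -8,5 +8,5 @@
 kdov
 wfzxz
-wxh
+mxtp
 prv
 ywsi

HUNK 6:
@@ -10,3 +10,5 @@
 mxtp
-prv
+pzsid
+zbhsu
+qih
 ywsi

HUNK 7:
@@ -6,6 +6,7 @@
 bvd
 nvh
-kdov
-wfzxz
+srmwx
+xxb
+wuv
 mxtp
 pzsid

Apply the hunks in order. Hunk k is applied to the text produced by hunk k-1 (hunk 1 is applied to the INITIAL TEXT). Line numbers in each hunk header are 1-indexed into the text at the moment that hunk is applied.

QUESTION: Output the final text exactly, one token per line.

Answer: llga
kel
zlybx
suulx
xubn
bvd
nvh
srmwx
xxb
wuv
mxtp
pzsid
zbhsu
qih
ywsi
iatw
gez
emn

Derivation:
Hunk 1: at line 6 remove [twvlz,otqps] add [sbbf,nvh,ozpz] -> 14 lines: llga kel zlybx suulx xubn ksm azng sbbf nvh ozpz vaug lncnb gez emn
Hunk 2: at line 4 remove [ksm,azng,sbbf] add [bvd] -> 12 lines: llga kel zlybx suulx xubn bvd nvh ozpz vaug lncnb gez emn
Hunk 3: at line 6 remove [ozpz] add [kdov,wfzxz,wxh] -> 14 lines: llga kel zlybx suulx xubn bvd nvh kdov wfzxz wxh vaug lncnb gez emn
Hunk 4: at line 9 remove [vaug,lncnb] add [prv,ywsi,iatw] -> 15 lines: llga kel zlybx suulx xubn bvd nvh kdov wfzxz wxh prv ywsi iatw gez emn
Hunk 5: at line 8 remove [wxh] add [mxtp] -> 15 lines: llga kel zlybx suulx xubn bvd nvh kdov wfzxz mxtp prv ywsi iatw gez emn
Hunk 6: at line 10 remove [prv] add [pzsid,zbhsu,qih] -> 17 lines: llga kel zlybx suulx xubn bvd nvh kdov wfzxz mxtp pzsid zbhsu qih ywsi iatw gez emn
Hunk 7: at line 6 remove [kdov,wfzxz] add [srmwx,xxb,wuv] -> 18 lines: llga kel zlybx suulx xubn bvd nvh srmwx xxb wuv mxtp pzsid zbhsu qih ywsi iatw gez emn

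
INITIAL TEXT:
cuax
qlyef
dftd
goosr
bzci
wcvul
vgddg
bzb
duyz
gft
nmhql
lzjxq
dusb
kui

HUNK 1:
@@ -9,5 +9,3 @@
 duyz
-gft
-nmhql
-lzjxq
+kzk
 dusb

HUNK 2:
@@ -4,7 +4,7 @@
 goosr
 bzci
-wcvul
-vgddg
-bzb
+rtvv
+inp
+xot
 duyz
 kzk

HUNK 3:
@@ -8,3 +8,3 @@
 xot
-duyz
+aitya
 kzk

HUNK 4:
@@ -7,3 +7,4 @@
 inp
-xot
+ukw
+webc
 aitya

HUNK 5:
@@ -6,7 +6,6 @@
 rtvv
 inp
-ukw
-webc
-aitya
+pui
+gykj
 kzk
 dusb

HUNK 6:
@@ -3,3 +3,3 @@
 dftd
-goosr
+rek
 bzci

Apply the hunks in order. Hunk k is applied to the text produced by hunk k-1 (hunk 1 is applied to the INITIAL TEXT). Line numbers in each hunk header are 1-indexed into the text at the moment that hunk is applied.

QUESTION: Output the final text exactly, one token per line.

Answer: cuax
qlyef
dftd
rek
bzci
rtvv
inp
pui
gykj
kzk
dusb
kui

Derivation:
Hunk 1: at line 9 remove [gft,nmhql,lzjxq] add [kzk] -> 12 lines: cuax qlyef dftd goosr bzci wcvul vgddg bzb duyz kzk dusb kui
Hunk 2: at line 4 remove [wcvul,vgddg,bzb] add [rtvv,inp,xot] -> 12 lines: cuax qlyef dftd goosr bzci rtvv inp xot duyz kzk dusb kui
Hunk 3: at line 8 remove [duyz] add [aitya] -> 12 lines: cuax qlyef dftd goosr bzci rtvv inp xot aitya kzk dusb kui
Hunk 4: at line 7 remove [xot] add [ukw,webc] -> 13 lines: cuax qlyef dftd goosr bzci rtvv inp ukw webc aitya kzk dusb kui
Hunk 5: at line 6 remove [ukw,webc,aitya] add [pui,gykj] -> 12 lines: cuax qlyef dftd goosr bzci rtvv inp pui gykj kzk dusb kui
Hunk 6: at line 3 remove [goosr] add [rek] -> 12 lines: cuax qlyef dftd rek bzci rtvv inp pui gykj kzk dusb kui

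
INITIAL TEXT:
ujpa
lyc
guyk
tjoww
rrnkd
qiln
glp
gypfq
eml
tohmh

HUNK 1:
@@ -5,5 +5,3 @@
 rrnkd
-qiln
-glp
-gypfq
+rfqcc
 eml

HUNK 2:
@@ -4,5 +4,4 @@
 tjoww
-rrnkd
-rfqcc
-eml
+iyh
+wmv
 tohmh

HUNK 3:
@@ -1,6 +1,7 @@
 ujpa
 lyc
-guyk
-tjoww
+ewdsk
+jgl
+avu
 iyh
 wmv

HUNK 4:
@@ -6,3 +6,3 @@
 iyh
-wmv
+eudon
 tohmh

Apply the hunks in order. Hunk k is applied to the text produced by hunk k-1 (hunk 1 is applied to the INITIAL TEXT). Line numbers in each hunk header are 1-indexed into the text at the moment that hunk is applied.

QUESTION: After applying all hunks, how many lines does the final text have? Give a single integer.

Answer: 8

Derivation:
Hunk 1: at line 5 remove [qiln,glp,gypfq] add [rfqcc] -> 8 lines: ujpa lyc guyk tjoww rrnkd rfqcc eml tohmh
Hunk 2: at line 4 remove [rrnkd,rfqcc,eml] add [iyh,wmv] -> 7 lines: ujpa lyc guyk tjoww iyh wmv tohmh
Hunk 3: at line 1 remove [guyk,tjoww] add [ewdsk,jgl,avu] -> 8 lines: ujpa lyc ewdsk jgl avu iyh wmv tohmh
Hunk 4: at line 6 remove [wmv] add [eudon] -> 8 lines: ujpa lyc ewdsk jgl avu iyh eudon tohmh
Final line count: 8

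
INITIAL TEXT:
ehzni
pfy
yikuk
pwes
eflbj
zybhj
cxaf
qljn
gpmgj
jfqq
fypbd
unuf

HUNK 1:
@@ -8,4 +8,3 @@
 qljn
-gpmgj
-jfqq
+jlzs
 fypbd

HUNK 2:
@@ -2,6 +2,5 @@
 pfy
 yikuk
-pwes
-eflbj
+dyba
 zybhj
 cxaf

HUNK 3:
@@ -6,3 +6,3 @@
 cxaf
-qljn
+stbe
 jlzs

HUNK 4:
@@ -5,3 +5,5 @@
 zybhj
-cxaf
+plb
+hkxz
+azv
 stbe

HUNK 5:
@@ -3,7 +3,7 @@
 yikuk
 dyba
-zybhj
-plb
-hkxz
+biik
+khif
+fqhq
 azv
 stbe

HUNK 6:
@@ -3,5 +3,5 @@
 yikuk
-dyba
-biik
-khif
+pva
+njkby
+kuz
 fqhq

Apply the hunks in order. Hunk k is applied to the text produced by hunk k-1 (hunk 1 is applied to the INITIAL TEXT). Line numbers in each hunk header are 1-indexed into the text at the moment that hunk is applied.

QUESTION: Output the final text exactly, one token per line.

Answer: ehzni
pfy
yikuk
pva
njkby
kuz
fqhq
azv
stbe
jlzs
fypbd
unuf

Derivation:
Hunk 1: at line 8 remove [gpmgj,jfqq] add [jlzs] -> 11 lines: ehzni pfy yikuk pwes eflbj zybhj cxaf qljn jlzs fypbd unuf
Hunk 2: at line 2 remove [pwes,eflbj] add [dyba] -> 10 lines: ehzni pfy yikuk dyba zybhj cxaf qljn jlzs fypbd unuf
Hunk 3: at line 6 remove [qljn] add [stbe] -> 10 lines: ehzni pfy yikuk dyba zybhj cxaf stbe jlzs fypbd unuf
Hunk 4: at line 5 remove [cxaf] add [plb,hkxz,azv] -> 12 lines: ehzni pfy yikuk dyba zybhj plb hkxz azv stbe jlzs fypbd unuf
Hunk 5: at line 3 remove [zybhj,plb,hkxz] add [biik,khif,fqhq] -> 12 lines: ehzni pfy yikuk dyba biik khif fqhq azv stbe jlzs fypbd unuf
Hunk 6: at line 3 remove [dyba,biik,khif] add [pva,njkby,kuz] -> 12 lines: ehzni pfy yikuk pva njkby kuz fqhq azv stbe jlzs fypbd unuf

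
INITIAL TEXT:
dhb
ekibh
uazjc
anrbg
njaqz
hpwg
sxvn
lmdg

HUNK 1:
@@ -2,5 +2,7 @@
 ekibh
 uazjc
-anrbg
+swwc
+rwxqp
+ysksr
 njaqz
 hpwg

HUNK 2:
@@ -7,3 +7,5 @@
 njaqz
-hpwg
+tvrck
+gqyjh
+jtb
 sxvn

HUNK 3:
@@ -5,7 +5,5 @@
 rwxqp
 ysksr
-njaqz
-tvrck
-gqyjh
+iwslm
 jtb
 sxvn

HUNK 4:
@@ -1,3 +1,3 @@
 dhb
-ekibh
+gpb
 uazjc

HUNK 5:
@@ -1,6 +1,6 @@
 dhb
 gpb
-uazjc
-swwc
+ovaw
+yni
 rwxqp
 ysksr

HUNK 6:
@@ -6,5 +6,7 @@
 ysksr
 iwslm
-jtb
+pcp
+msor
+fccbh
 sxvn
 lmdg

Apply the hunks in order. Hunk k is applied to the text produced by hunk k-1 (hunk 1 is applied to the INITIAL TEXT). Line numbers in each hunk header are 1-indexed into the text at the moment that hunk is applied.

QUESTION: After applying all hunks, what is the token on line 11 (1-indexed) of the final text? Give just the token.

Answer: sxvn

Derivation:
Hunk 1: at line 2 remove [anrbg] add [swwc,rwxqp,ysksr] -> 10 lines: dhb ekibh uazjc swwc rwxqp ysksr njaqz hpwg sxvn lmdg
Hunk 2: at line 7 remove [hpwg] add [tvrck,gqyjh,jtb] -> 12 lines: dhb ekibh uazjc swwc rwxqp ysksr njaqz tvrck gqyjh jtb sxvn lmdg
Hunk 3: at line 5 remove [njaqz,tvrck,gqyjh] add [iwslm] -> 10 lines: dhb ekibh uazjc swwc rwxqp ysksr iwslm jtb sxvn lmdg
Hunk 4: at line 1 remove [ekibh] add [gpb] -> 10 lines: dhb gpb uazjc swwc rwxqp ysksr iwslm jtb sxvn lmdg
Hunk 5: at line 1 remove [uazjc,swwc] add [ovaw,yni] -> 10 lines: dhb gpb ovaw yni rwxqp ysksr iwslm jtb sxvn lmdg
Hunk 6: at line 6 remove [jtb] add [pcp,msor,fccbh] -> 12 lines: dhb gpb ovaw yni rwxqp ysksr iwslm pcp msor fccbh sxvn lmdg
Final line 11: sxvn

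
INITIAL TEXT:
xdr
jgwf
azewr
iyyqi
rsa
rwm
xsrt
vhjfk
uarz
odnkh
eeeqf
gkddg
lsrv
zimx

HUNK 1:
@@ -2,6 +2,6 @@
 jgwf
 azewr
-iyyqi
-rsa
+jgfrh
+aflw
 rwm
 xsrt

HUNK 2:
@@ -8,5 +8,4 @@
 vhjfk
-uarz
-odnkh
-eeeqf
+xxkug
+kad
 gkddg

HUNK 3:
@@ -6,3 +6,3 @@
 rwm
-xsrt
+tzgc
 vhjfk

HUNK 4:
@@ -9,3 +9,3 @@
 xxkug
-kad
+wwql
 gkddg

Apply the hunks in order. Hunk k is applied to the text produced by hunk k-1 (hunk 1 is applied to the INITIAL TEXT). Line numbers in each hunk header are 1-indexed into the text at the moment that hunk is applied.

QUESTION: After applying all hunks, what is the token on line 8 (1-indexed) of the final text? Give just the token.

Answer: vhjfk

Derivation:
Hunk 1: at line 2 remove [iyyqi,rsa] add [jgfrh,aflw] -> 14 lines: xdr jgwf azewr jgfrh aflw rwm xsrt vhjfk uarz odnkh eeeqf gkddg lsrv zimx
Hunk 2: at line 8 remove [uarz,odnkh,eeeqf] add [xxkug,kad] -> 13 lines: xdr jgwf azewr jgfrh aflw rwm xsrt vhjfk xxkug kad gkddg lsrv zimx
Hunk 3: at line 6 remove [xsrt] add [tzgc] -> 13 lines: xdr jgwf azewr jgfrh aflw rwm tzgc vhjfk xxkug kad gkddg lsrv zimx
Hunk 4: at line 9 remove [kad] add [wwql] -> 13 lines: xdr jgwf azewr jgfrh aflw rwm tzgc vhjfk xxkug wwql gkddg lsrv zimx
Final line 8: vhjfk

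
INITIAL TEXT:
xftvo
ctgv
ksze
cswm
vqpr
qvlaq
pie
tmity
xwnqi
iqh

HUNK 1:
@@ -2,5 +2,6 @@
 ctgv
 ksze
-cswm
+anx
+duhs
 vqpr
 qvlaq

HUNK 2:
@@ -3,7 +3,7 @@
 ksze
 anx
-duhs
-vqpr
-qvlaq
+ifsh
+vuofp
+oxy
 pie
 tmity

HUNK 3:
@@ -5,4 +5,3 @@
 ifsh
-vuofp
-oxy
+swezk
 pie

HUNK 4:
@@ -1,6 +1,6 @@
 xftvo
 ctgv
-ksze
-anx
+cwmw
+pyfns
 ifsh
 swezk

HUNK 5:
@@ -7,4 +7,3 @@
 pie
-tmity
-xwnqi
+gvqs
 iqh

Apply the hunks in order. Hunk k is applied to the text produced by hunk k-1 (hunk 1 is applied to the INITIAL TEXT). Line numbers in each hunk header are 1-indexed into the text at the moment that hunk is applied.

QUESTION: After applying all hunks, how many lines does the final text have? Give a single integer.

Hunk 1: at line 2 remove [cswm] add [anx,duhs] -> 11 lines: xftvo ctgv ksze anx duhs vqpr qvlaq pie tmity xwnqi iqh
Hunk 2: at line 3 remove [duhs,vqpr,qvlaq] add [ifsh,vuofp,oxy] -> 11 lines: xftvo ctgv ksze anx ifsh vuofp oxy pie tmity xwnqi iqh
Hunk 3: at line 5 remove [vuofp,oxy] add [swezk] -> 10 lines: xftvo ctgv ksze anx ifsh swezk pie tmity xwnqi iqh
Hunk 4: at line 1 remove [ksze,anx] add [cwmw,pyfns] -> 10 lines: xftvo ctgv cwmw pyfns ifsh swezk pie tmity xwnqi iqh
Hunk 5: at line 7 remove [tmity,xwnqi] add [gvqs] -> 9 lines: xftvo ctgv cwmw pyfns ifsh swezk pie gvqs iqh
Final line count: 9

Answer: 9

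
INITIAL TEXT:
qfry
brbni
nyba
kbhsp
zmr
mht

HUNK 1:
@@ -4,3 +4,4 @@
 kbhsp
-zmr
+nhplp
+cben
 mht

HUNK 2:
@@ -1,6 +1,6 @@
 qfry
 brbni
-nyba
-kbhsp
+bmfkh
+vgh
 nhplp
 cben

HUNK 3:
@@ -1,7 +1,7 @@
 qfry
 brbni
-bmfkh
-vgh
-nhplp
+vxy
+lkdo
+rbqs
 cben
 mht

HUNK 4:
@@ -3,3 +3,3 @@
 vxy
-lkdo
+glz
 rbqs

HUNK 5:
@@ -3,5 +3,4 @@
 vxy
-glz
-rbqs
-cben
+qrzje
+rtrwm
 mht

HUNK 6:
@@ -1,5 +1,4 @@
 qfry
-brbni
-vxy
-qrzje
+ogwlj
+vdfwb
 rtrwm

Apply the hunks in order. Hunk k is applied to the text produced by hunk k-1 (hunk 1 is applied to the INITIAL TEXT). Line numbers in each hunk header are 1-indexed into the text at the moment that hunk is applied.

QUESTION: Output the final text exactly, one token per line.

Hunk 1: at line 4 remove [zmr] add [nhplp,cben] -> 7 lines: qfry brbni nyba kbhsp nhplp cben mht
Hunk 2: at line 1 remove [nyba,kbhsp] add [bmfkh,vgh] -> 7 lines: qfry brbni bmfkh vgh nhplp cben mht
Hunk 3: at line 1 remove [bmfkh,vgh,nhplp] add [vxy,lkdo,rbqs] -> 7 lines: qfry brbni vxy lkdo rbqs cben mht
Hunk 4: at line 3 remove [lkdo] add [glz] -> 7 lines: qfry brbni vxy glz rbqs cben mht
Hunk 5: at line 3 remove [glz,rbqs,cben] add [qrzje,rtrwm] -> 6 lines: qfry brbni vxy qrzje rtrwm mht
Hunk 6: at line 1 remove [brbni,vxy,qrzje] add [ogwlj,vdfwb] -> 5 lines: qfry ogwlj vdfwb rtrwm mht

Answer: qfry
ogwlj
vdfwb
rtrwm
mht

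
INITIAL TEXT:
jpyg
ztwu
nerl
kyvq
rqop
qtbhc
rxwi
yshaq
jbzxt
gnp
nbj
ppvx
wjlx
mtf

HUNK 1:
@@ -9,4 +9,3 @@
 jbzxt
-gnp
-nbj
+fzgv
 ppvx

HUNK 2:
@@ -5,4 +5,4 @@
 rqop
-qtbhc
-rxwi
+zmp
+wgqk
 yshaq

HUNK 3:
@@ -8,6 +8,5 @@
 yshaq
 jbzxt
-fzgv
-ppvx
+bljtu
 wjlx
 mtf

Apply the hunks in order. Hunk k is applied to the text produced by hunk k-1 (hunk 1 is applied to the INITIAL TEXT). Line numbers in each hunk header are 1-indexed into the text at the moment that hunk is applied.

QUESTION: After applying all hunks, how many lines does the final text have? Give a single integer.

Hunk 1: at line 9 remove [gnp,nbj] add [fzgv] -> 13 lines: jpyg ztwu nerl kyvq rqop qtbhc rxwi yshaq jbzxt fzgv ppvx wjlx mtf
Hunk 2: at line 5 remove [qtbhc,rxwi] add [zmp,wgqk] -> 13 lines: jpyg ztwu nerl kyvq rqop zmp wgqk yshaq jbzxt fzgv ppvx wjlx mtf
Hunk 3: at line 8 remove [fzgv,ppvx] add [bljtu] -> 12 lines: jpyg ztwu nerl kyvq rqop zmp wgqk yshaq jbzxt bljtu wjlx mtf
Final line count: 12

Answer: 12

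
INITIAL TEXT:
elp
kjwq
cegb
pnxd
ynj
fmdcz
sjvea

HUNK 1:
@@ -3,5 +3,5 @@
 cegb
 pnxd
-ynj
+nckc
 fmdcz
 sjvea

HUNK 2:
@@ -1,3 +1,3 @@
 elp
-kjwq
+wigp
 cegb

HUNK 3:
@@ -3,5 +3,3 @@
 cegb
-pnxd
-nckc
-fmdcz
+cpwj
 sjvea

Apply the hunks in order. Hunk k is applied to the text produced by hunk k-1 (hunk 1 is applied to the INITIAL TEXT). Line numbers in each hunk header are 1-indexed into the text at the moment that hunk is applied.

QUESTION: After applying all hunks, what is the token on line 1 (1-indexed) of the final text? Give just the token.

Answer: elp

Derivation:
Hunk 1: at line 3 remove [ynj] add [nckc] -> 7 lines: elp kjwq cegb pnxd nckc fmdcz sjvea
Hunk 2: at line 1 remove [kjwq] add [wigp] -> 7 lines: elp wigp cegb pnxd nckc fmdcz sjvea
Hunk 3: at line 3 remove [pnxd,nckc,fmdcz] add [cpwj] -> 5 lines: elp wigp cegb cpwj sjvea
Final line 1: elp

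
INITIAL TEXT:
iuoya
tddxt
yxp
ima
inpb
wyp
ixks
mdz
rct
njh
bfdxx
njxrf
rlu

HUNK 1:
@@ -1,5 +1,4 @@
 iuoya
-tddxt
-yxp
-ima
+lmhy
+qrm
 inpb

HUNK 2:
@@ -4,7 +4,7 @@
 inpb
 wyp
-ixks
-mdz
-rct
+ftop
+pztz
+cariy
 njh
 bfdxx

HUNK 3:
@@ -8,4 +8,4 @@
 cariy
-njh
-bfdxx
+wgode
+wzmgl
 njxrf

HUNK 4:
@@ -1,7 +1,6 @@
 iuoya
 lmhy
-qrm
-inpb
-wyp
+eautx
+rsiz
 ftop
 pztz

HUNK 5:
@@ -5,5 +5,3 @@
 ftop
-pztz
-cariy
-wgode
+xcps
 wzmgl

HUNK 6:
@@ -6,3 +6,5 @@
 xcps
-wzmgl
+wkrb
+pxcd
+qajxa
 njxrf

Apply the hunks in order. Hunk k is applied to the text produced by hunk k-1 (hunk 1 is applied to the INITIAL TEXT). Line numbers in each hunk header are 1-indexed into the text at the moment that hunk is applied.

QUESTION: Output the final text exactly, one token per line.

Hunk 1: at line 1 remove [tddxt,yxp,ima] add [lmhy,qrm] -> 12 lines: iuoya lmhy qrm inpb wyp ixks mdz rct njh bfdxx njxrf rlu
Hunk 2: at line 4 remove [ixks,mdz,rct] add [ftop,pztz,cariy] -> 12 lines: iuoya lmhy qrm inpb wyp ftop pztz cariy njh bfdxx njxrf rlu
Hunk 3: at line 8 remove [njh,bfdxx] add [wgode,wzmgl] -> 12 lines: iuoya lmhy qrm inpb wyp ftop pztz cariy wgode wzmgl njxrf rlu
Hunk 4: at line 1 remove [qrm,inpb,wyp] add [eautx,rsiz] -> 11 lines: iuoya lmhy eautx rsiz ftop pztz cariy wgode wzmgl njxrf rlu
Hunk 5: at line 5 remove [pztz,cariy,wgode] add [xcps] -> 9 lines: iuoya lmhy eautx rsiz ftop xcps wzmgl njxrf rlu
Hunk 6: at line 6 remove [wzmgl] add [wkrb,pxcd,qajxa] -> 11 lines: iuoya lmhy eautx rsiz ftop xcps wkrb pxcd qajxa njxrf rlu

Answer: iuoya
lmhy
eautx
rsiz
ftop
xcps
wkrb
pxcd
qajxa
njxrf
rlu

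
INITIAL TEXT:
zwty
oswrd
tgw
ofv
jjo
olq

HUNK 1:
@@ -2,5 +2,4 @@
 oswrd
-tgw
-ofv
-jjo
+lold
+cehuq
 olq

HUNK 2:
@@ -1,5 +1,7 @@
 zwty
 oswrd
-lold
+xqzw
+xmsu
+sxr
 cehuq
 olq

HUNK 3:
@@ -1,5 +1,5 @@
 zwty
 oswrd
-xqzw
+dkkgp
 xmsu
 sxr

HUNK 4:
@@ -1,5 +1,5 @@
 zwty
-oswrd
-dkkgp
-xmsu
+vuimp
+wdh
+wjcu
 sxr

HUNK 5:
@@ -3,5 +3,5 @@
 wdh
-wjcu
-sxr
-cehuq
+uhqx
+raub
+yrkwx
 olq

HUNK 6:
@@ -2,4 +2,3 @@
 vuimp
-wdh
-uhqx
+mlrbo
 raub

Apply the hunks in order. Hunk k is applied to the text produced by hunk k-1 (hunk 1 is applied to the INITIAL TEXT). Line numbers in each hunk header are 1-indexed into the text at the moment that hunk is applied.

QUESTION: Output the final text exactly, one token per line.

Answer: zwty
vuimp
mlrbo
raub
yrkwx
olq

Derivation:
Hunk 1: at line 2 remove [tgw,ofv,jjo] add [lold,cehuq] -> 5 lines: zwty oswrd lold cehuq olq
Hunk 2: at line 1 remove [lold] add [xqzw,xmsu,sxr] -> 7 lines: zwty oswrd xqzw xmsu sxr cehuq olq
Hunk 3: at line 1 remove [xqzw] add [dkkgp] -> 7 lines: zwty oswrd dkkgp xmsu sxr cehuq olq
Hunk 4: at line 1 remove [oswrd,dkkgp,xmsu] add [vuimp,wdh,wjcu] -> 7 lines: zwty vuimp wdh wjcu sxr cehuq olq
Hunk 5: at line 3 remove [wjcu,sxr,cehuq] add [uhqx,raub,yrkwx] -> 7 lines: zwty vuimp wdh uhqx raub yrkwx olq
Hunk 6: at line 2 remove [wdh,uhqx] add [mlrbo] -> 6 lines: zwty vuimp mlrbo raub yrkwx olq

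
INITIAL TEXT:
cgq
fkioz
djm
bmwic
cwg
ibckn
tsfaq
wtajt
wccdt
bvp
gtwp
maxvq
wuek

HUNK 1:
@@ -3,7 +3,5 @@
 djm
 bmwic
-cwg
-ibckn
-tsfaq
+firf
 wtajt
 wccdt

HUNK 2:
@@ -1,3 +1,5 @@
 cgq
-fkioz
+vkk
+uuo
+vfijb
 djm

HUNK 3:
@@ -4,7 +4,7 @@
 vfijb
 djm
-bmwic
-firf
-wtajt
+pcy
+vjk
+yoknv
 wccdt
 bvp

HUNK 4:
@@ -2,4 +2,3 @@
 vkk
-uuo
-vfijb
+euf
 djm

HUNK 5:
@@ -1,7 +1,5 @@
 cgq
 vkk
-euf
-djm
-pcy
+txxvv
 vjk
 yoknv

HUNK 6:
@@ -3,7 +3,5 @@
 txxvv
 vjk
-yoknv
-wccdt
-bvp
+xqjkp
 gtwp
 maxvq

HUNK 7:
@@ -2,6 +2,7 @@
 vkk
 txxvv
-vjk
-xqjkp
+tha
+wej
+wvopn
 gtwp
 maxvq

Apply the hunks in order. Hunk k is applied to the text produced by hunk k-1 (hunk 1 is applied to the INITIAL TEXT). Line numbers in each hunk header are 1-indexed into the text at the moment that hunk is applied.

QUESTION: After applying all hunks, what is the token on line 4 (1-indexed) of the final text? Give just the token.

Hunk 1: at line 3 remove [cwg,ibckn,tsfaq] add [firf] -> 11 lines: cgq fkioz djm bmwic firf wtajt wccdt bvp gtwp maxvq wuek
Hunk 2: at line 1 remove [fkioz] add [vkk,uuo,vfijb] -> 13 lines: cgq vkk uuo vfijb djm bmwic firf wtajt wccdt bvp gtwp maxvq wuek
Hunk 3: at line 4 remove [bmwic,firf,wtajt] add [pcy,vjk,yoknv] -> 13 lines: cgq vkk uuo vfijb djm pcy vjk yoknv wccdt bvp gtwp maxvq wuek
Hunk 4: at line 2 remove [uuo,vfijb] add [euf] -> 12 lines: cgq vkk euf djm pcy vjk yoknv wccdt bvp gtwp maxvq wuek
Hunk 5: at line 1 remove [euf,djm,pcy] add [txxvv] -> 10 lines: cgq vkk txxvv vjk yoknv wccdt bvp gtwp maxvq wuek
Hunk 6: at line 3 remove [yoknv,wccdt,bvp] add [xqjkp] -> 8 lines: cgq vkk txxvv vjk xqjkp gtwp maxvq wuek
Hunk 7: at line 2 remove [vjk,xqjkp] add [tha,wej,wvopn] -> 9 lines: cgq vkk txxvv tha wej wvopn gtwp maxvq wuek
Final line 4: tha

Answer: tha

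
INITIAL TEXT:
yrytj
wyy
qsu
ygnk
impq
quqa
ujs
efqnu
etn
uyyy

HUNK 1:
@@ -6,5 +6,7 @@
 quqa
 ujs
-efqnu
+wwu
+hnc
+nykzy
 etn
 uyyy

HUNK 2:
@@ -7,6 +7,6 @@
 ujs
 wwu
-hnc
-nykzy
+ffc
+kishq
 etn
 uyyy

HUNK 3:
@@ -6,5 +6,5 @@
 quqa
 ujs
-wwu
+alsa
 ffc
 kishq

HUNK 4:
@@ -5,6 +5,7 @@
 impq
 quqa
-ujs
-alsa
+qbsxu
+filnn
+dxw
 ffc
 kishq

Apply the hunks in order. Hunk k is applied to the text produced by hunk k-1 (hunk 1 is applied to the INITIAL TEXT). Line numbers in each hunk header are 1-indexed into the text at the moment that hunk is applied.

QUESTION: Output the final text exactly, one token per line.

Hunk 1: at line 6 remove [efqnu] add [wwu,hnc,nykzy] -> 12 lines: yrytj wyy qsu ygnk impq quqa ujs wwu hnc nykzy etn uyyy
Hunk 2: at line 7 remove [hnc,nykzy] add [ffc,kishq] -> 12 lines: yrytj wyy qsu ygnk impq quqa ujs wwu ffc kishq etn uyyy
Hunk 3: at line 6 remove [wwu] add [alsa] -> 12 lines: yrytj wyy qsu ygnk impq quqa ujs alsa ffc kishq etn uyyy
Hunk 4: at line 5 remove [ujs,alsa] add [qbsxu,filnn,dxw] -> 13 lines: yrytj wyy qsu ygnk impq quqa qbsxu filnn dxw ffc kishq etn uyyy

Answer: yrytj
wyy
qsu
ygnk
impq
quqa
qbsxu
filnn
dxw
ffc
kishq
etn
uyyy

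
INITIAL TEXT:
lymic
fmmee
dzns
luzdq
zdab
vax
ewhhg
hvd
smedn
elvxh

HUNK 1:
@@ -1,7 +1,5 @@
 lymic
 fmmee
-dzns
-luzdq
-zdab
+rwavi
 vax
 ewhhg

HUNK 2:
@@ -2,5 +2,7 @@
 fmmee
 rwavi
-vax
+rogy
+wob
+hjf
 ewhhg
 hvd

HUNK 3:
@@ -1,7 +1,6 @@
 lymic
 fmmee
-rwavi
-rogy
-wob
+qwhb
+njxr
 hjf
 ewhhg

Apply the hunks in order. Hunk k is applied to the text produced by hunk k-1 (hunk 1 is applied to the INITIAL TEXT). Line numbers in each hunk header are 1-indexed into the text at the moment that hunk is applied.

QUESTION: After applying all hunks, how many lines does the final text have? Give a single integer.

Hunk 1: at line 1 remove [dzns,luzdq,zdab] add [rwavi] -> 8 lines: lymic fmmee rwavi vax ewhhg hvd smedn elvxh
Hunk 2: at line 2 remove [vax] add [rogy,wob,hjf] -> 10 lines: lymic fmmee rwavi rogy wob hjf ewhhg hvd smedn elvxh
Hunk 3: at line 1 remove [rwavi,rogy,wob] add [qwhb,njxr] -> 9 lines: lymic fmmee qwhb njxr hjf ewhhg hvd smedn elvxh
Final line count: 9

Answer: 9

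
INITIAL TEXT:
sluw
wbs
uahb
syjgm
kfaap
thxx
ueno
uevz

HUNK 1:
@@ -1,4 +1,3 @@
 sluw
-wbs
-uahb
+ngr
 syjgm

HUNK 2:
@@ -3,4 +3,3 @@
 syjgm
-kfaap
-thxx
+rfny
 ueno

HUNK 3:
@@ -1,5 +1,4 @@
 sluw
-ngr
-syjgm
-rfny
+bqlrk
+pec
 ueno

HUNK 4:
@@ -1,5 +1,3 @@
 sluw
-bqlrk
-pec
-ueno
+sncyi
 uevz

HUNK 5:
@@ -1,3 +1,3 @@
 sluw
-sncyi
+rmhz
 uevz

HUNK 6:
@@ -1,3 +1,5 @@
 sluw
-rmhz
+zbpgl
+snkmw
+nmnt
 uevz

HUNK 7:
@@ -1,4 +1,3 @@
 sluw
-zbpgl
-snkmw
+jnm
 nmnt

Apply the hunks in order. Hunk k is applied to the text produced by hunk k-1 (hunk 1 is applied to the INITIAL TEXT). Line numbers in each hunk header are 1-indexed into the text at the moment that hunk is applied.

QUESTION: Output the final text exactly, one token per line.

Answer: sluw
jnm
nmnt
uevz

Derivation:
Hunk 1: at line 1 remove [wbs,uahb] add [ngr] -> 7 lines: sluw ngr syjgm kfaap thxx ueno uevz
Hunk 2: at line 3 remove [kfaap,thxx] add [rfny] -> 6 lines: sluw ngr syjgm rfny ueno uevz
Hunk 3: at line 1 remove [ngr,syjgm,rfny] add [bqlrk,pec] -> 5 lines: sluw bqlrk pec ueno uevz
Hunk 4: at line 1 remove [bqlrk,pec,ueno] add [sncyi] -> 3 lines: sluw sncyi uevz
Hunk 5: at line 1 remove [sncyi] add [rmhz] -> 3 lines: sluw rmhz uevz
Hunk 6: at line 1 remove [rmhz] add [zbpgl,snkmw,nmnt] -> 5 lines: sluw zbpgl snkmw nmnt uevz
Hunk 7: at line 1 remove [zbpgl,snkmw] add [jnm] -> 4 lines: sluw jnm nmnt uevz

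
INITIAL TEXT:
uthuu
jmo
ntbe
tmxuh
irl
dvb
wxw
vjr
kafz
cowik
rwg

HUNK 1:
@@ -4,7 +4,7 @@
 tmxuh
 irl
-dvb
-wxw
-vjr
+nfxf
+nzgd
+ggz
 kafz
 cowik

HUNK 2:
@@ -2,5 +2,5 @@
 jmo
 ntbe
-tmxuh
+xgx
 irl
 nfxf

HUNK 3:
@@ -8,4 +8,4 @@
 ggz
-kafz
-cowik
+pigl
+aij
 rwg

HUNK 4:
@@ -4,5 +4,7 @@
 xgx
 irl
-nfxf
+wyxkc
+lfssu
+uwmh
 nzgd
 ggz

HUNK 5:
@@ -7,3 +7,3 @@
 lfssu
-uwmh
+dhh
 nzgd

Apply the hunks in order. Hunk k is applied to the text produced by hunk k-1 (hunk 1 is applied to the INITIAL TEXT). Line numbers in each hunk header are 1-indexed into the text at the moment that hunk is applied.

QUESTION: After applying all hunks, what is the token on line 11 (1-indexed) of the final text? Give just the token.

Hunk 1: at line 4 remove [dvb,wxw,vjr] add [nfxf,nzgd,ggz] -> 11 lines: uthuu jmo ntbe tmxuh irl nfxf nzgd ggz kafz cowik rwg
Hunk 2: at line 2 remove [tmxuh] add [xgx] -> 11 lines: uthuu jmo ntbe xgx irl nfxf nzgd ggz kafz cowik rwg
Hunk 3: at line 8 remove [kafz,cowik] add [pigl,aij] -> 11 lines: uthuu jmo ntbe xgx irl nfxf nzgd ggz pigl aij rwg
Hunk 4: at line 4 remove [nfxf] add [wyxkc,lfssu,uwmh] -> 13 lines: uthuu jmo ntbe xgx irl wyxkc lfssu uwmh nzgd ggz pigl aij rwg
Hunk 5: at line 7 remove [uwmh] add [dhh] -> 13 lines: uthuu jmo ntbe xgx irl wyxkc lfssu dhh nzgd ggz pigl aij rwg
Final line 11: pigl

Answer: pigl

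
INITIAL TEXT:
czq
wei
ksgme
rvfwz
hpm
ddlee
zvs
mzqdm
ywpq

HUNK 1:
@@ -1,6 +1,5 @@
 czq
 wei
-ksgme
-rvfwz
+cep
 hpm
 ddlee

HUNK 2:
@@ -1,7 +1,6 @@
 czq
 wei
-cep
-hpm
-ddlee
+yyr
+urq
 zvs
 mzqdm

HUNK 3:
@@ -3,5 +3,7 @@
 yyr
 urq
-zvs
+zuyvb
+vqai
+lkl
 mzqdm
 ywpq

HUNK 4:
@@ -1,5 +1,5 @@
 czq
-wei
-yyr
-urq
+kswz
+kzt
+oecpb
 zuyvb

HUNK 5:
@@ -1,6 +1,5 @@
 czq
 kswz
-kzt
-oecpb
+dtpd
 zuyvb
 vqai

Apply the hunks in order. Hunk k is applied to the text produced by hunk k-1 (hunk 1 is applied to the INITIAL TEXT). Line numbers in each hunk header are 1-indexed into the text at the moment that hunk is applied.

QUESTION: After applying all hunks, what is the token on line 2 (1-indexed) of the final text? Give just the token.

Answer: kswz

Derivation:
Hunk 1: at line 1 remove [ksgme,rvfwz] add [cep] -> 8 lines: czq wei cep hpm ddlee zvs mzqdm ywpq
Hunk 2: at line 1 remove [cep,hpm,ddlee] add [yyr,urq] -> 7 lines: czq wei yyr urq zvs mzqdm ywpq
Hunk 3: at line 3 remove [zvs] add [zuyvb,vqai,lkl] -> 9 lines: czq wei yyr urq zuyvb vqai lkl mzqdm ywpq
Hunk 4: at line 1 remove [wei,yyr,urq] add [kswz,kzt,oecpb] -> 9 lines: czq kswz kzt oecpb zuyvb vqai lkl mzqdm ywpq
Hunk 5: at line 1 remove [kzt,oecpb] add [dtpd] -> 8 lines: czq kswz dtpd zuyvb vqai lkl mzqdm ywpq
Final line 2: kswz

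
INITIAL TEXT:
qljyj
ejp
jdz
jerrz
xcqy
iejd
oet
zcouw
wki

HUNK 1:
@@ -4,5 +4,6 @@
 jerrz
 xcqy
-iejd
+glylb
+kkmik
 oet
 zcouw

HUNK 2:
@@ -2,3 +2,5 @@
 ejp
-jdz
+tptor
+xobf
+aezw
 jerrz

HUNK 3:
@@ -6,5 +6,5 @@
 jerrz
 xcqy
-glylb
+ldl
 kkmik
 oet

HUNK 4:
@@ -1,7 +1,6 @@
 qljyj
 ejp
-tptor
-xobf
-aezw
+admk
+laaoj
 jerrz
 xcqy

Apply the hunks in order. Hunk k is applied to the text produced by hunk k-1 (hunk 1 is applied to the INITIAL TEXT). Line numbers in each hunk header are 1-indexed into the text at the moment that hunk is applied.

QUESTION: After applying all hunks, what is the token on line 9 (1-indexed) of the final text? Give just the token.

Answer: oet

Derivation:
Hunk 1: at line 4 remove [iejd] add [glylb,kkmik] -> 10 lines: qljyj ejp jdz jerrz xcqy glylb kkmik oet zcouw wki
Hunk 2: at line 2 remove [jdz] add [tptor,xobf,aezw] -> 12 lines: qljyj ejp tptor xobf aezw jerrz xcqy glylb kkmik oet zcouw wki
Hunk 3: at line 6 remove [glylb] add [ldl] -> 12 lines: qljyj ejp tptor xobf aezw jerrz xcqy ldl kkmik oet zcouw wki
Hunk 4: at line 1 remove [tptor,xobf,aezw] add [admk,laaoj] -> 11 lines: qljyj ejp admk laaoj jerrz xcqy ldl kkmik oet zcouw wki
Final line 9: oet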